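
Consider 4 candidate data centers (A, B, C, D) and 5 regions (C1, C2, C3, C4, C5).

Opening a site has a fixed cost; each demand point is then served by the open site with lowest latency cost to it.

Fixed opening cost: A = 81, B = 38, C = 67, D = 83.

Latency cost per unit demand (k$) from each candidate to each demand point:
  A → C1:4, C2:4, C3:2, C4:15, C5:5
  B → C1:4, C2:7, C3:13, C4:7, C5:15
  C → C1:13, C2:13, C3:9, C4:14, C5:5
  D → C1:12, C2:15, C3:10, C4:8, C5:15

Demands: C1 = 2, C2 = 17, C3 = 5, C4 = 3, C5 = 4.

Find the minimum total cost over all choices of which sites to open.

232

Open {A}: assign each demand point to its cheapest open site.
  C1→A 2×4=8, C2→A 17×4=68, C3→A 5×2=10, C4→A 3×15=45, C5→A 4×5=20
  latency cost 151, fixed 81 → total 232.
Compare {A, B}: latency cost 127 + fixed 119 = 246.
Compare {A, D}: latency cost 130 + fixed 164 = 294.
Compare {A, C}: latency cost 148 + fixed 148 = 296.
All other subsets cost ≥ 246. Minimum total cost: 232.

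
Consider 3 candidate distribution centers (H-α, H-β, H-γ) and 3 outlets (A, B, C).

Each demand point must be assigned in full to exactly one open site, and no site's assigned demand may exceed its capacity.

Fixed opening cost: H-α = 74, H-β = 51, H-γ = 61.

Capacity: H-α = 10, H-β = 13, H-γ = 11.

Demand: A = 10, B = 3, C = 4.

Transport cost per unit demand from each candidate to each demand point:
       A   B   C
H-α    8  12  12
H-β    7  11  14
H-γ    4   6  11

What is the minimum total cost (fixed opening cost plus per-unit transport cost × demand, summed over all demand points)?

Open {H-β, H-γ}; cheapest assignment that respects the capacities:
  H-β (cap 13, load 7): B, C — cost 3×11 + 4×14 = 89
  H-γ (cap 11, load 10): A — cost 10×4 = 40
  Shipping 129, fixed 112 → total 241.
  Any other capacity-feasible assignment to {H-β, H-γ} ships for at least 129.
Compare {H-α, H-γ}: its best feasible assignment gives total 259.
Compare {H-α, H-β}: its best feasible assignment gives total 276.
Every other set of open sites that can feasibly serve all demand totals ≥ 259 even under its best assignment. Minimum: 241.

241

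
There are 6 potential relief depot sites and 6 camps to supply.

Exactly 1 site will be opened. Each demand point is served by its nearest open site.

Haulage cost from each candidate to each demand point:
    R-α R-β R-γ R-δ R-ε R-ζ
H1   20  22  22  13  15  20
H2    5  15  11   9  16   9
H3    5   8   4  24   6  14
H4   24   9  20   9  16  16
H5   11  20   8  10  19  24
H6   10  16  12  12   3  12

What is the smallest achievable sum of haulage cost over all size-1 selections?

61

Open {H3}.
  R-α→H3 5, R-β→H3 8, R-γ→H3 4, R-δ→H3 24, R-ε→H3 6, R-ζ→H3 14  ⇒ total 61.
Compare {H2}: total 65.
Compare {H6}: total 65.
No size-1 selection does better; minimum is 61.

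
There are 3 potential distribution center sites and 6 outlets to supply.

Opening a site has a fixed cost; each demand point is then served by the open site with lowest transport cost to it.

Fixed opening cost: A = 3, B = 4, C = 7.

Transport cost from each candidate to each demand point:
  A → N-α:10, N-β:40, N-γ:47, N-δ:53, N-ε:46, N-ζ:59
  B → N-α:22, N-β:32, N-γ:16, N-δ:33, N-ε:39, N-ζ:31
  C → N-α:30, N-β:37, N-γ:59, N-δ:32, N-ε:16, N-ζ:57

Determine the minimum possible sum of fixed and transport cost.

Open {A, B, C}: assign each demand point to its cheapest open site.
  N-α→A 10, N-β→B 32, N-γ→B 16, N-δ→C 32, N-ε→C 16, N-ζ→B 31
  transport cost 137, fixed 14 → total 151.
Compare {B, C}: transport cost 149 + fixed 11 = 160.
Compare {A, B}: transport cost 161 + fixed 7 = 168.
Compare {B}: transport cost 173 + fixed 4 = 177.
All other subsets cost ≥ 160. Minimum total cost: 151.

151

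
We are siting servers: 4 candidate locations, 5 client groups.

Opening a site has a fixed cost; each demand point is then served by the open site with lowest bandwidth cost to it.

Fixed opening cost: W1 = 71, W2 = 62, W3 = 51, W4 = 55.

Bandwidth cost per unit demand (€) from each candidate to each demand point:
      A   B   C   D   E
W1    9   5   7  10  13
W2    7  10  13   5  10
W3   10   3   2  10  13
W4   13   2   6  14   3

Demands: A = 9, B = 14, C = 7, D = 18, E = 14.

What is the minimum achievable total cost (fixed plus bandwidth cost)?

Open {W2, W4}: assign each demand point to its cheapest open site.
  A→W2 9×7=63, B→W4 14×2=28, C→W4 7×6=42, D→W2 18×5=90, E→W4 14×3=42
  bandwidth cost 265, fixed 117 → total 382.
Compare {W2, W3, W4}: bandwidth cost 237 + fixed 168 = 405.
Compare {W1, W2, W4}: bandwidth cost 265 + fixed 188 = 453.
Compare {W3, W4}: bandwidth cost 354 + fixed 106 = 460.
All other subsets cost ≥ 405. Minimum total cost: 382.

382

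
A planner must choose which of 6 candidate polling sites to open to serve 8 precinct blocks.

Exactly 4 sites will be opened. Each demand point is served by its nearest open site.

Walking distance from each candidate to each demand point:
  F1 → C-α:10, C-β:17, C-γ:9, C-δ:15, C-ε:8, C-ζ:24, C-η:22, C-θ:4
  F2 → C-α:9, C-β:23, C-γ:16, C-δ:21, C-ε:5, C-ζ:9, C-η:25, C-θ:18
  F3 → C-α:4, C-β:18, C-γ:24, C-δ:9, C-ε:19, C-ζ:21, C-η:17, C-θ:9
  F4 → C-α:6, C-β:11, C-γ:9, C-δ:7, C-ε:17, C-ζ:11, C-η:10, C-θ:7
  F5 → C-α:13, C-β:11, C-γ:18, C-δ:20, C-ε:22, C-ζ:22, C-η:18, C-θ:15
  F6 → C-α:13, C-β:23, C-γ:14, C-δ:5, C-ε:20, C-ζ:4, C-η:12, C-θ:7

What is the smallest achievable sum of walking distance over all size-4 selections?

54

Open {F1, F2, F4, F6}.
  C-α→F4 6, C-β→F4 11, C-γ→F1 9, C-δ→F6 5, C-ε→F2 5, C-ζ→F6 4, C-η→F4 10, C-θ→F1 4  ⇒ total 54.
Compare {F1, F3, F4, F6}: total 55.
Compare {F2, F3, F4, F6}: total 55.
No size-4 selection does better; minimum is 54.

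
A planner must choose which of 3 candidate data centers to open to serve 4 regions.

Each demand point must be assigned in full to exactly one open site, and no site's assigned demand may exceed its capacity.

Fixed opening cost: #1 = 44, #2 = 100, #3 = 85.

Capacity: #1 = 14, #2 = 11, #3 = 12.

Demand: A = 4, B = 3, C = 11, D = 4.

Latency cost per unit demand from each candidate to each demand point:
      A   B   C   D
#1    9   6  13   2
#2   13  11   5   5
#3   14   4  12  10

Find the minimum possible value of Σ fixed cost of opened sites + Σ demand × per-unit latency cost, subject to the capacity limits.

261

Open {#1, #2}; cheapest assignment that respects the capacities:
  #1 (cap 14, load 11): A, B, D — cost 4×9 + 3×6 + 4×2 = 62
  #2 (cap 11, load 11): C — cost 11×5 = 55
  Shipping 117, fixed 144 → total 261.
  Any other capacity-feasible assignment to {#1, #2} ships for at least 117.
Compare {#1, #3}: its best feasible assignment gives total 323.
Compare {#1, #2, #3}: its best feasible assignment gives total 340.
Every other set of open sites that can feasibly serve all demand totals ≥ 323 even under its best assignment. Minimum: 261.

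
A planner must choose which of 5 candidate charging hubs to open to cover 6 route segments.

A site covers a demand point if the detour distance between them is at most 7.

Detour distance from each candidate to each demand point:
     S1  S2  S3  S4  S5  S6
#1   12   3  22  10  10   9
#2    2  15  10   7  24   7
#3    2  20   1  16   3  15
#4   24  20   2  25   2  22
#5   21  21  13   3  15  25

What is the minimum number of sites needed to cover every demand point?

Coverage sets (demand points within 7 of each site):
  #1: {S2}
  #2: {S1, S4, S6}
  #3: {S1, S3, S5}
  #4: {S3, S5}
  #5: {S4}
No 2 sites suffice: every size-2 union leaves at least one demand point uncovered.
But {#1, #2, #3} covers everything, so the minimum is 3.

3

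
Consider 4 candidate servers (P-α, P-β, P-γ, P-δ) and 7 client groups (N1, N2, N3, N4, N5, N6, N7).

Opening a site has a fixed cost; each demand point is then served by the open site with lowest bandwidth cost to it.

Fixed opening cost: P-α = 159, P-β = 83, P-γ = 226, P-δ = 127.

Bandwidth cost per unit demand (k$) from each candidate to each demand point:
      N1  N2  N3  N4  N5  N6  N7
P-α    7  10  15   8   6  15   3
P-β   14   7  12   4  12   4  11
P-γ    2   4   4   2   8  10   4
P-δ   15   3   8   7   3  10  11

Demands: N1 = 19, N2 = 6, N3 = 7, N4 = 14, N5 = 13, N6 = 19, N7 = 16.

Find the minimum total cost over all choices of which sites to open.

Open {P-β, P-γ}: assign each demand point to its cheapest open site.
  N1→P-γ 19×2=38, N2→P-γ 6×4=24, N3→P-γ 7×4=28, N4→P-γ 14×2=28, N5→P-γ 13×8=104, N6→P-β 19×4=76, N7→P-γ 16×4=64
  bandwidth cost 362, fixed 309 → total 671.
Compare {P-γ}: bandwidth cost 476 + fixed 226 = 702.
Compare {P-β, P-γ, P-δ}: bandwidth cost 291 + fixed 436 = 727.
Compare {P-γ, P-δ}: bandwidth cost 405 + fixed 353 = 758.
All other subsets cost ≥ 702. Minimum total cost: 671.

671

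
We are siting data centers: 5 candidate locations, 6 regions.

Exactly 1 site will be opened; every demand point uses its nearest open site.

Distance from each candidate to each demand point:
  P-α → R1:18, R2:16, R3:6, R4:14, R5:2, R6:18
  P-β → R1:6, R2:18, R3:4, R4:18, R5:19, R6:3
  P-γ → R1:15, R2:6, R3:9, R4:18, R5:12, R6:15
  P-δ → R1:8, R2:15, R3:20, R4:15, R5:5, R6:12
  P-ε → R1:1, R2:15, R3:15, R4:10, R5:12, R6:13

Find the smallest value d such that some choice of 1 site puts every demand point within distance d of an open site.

15

Open {P-ε}.
  Farthest demand point is R2 at distance 15 (to P-ε); all others are ≤ 15.
With {P-α} the worst case is 18.
With {P-γ} the worst case is 18.
No size-1 selection achieves below 15.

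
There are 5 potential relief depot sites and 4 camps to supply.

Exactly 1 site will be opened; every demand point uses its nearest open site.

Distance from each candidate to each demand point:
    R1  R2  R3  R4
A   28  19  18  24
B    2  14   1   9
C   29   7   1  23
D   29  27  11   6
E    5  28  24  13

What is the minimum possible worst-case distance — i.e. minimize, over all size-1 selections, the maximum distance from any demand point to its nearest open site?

14

Open {B}.
  Farthest demand point is R2 at distance 14 (to B); all others are ≤ 14.
With {A} the worst case is 28.
With {E} the worst case is 28.
No size-1 selection achieves below 14.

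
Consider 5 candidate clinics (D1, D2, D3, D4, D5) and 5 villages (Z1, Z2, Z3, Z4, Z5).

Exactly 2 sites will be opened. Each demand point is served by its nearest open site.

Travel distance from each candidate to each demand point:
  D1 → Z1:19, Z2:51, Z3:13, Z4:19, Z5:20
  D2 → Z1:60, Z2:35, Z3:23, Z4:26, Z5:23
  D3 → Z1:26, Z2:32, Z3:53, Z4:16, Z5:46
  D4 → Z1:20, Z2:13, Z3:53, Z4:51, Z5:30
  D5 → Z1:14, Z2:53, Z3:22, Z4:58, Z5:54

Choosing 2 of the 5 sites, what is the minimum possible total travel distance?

Open {D1, D4}.
  Z1→D1 19, Z2→D4 13, Z3→D1 13, Z4→D1 19, Z5→D1 20  ⇒ total 84.
Compare {D1, D3}: total 100.
Compare {D2, D4}: total 105.
No size-2 selection does better; minimum is 84.

84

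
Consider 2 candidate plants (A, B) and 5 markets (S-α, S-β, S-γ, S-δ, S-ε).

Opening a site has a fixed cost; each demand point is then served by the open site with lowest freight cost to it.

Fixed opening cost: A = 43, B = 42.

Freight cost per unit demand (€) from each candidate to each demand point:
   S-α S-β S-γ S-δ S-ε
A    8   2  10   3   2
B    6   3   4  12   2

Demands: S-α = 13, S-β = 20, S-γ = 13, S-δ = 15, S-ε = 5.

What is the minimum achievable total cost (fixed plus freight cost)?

310

Open {A, B}: assign each demand point to its cheapest open site.
  S-α→B 13×6=78, S-β→A 20×2=40, S-γ→B 13×4=52, S-δ→A 15×3=45, S-ε→A 5×2=10
  freight cost 225, fixed 85 → total 310.
Compare {A}: freight cost 329 + fixed 43 = 372.
Compare {B}: freight cost 380 + fixed 42 = 422.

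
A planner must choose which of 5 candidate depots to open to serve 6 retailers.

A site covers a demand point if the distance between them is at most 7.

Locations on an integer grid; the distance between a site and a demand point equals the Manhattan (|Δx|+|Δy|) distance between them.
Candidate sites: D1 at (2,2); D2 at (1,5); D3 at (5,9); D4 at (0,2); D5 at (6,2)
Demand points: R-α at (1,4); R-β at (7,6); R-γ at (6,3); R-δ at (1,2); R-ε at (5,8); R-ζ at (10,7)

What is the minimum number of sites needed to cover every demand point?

Coverage sets (demand points within 7 of each site):
  D1: {R-α, R-γ, R-δ}
  D2: {R-α, R-β, R-γ, R-δ, R-ε}
  D3: {R-β, R-γ, R-ε, R-ζ}
  D4: {R-α, R-γ, R-δ}
  D5: {R-α, R-β, R-γ, R-δ, R-ε}
No single site covers all 6 demand points.
But {D1, D3} covers everything, so the minimum is 2.

2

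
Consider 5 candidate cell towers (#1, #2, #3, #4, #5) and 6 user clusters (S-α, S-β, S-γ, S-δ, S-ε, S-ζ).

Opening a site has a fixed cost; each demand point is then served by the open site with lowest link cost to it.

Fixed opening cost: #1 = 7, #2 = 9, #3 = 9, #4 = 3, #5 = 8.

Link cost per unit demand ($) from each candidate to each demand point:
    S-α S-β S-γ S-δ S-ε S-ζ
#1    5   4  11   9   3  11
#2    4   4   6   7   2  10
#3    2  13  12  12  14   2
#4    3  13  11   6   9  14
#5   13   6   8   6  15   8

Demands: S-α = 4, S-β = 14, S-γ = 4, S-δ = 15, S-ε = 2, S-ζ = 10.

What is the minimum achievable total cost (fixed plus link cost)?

Open {#2, #3, #4}: assign each demand point to its cheapest open site.
  S-α→#3 4×2=8, S-β→#2 14×4=56, S-γ→#2 4×6=24, S-δ→#4 15×6=90, S-ε→#2 2×2=4, S-ζ→#3 10×2=20
  link cost 202, fixed 21 → total 223.
Compare {#2, #3, #5}: link cost 202 + fixed 26 = 228.
Compare {#1, #2, #3, #4}: link cost 202 + fixed 28 = 230.
Compare {#2, #3, #4, #5}: link cost 202 + fixed 29 = 231.
All other subsets cost ≥ 228. Minimum total cost: 223.

223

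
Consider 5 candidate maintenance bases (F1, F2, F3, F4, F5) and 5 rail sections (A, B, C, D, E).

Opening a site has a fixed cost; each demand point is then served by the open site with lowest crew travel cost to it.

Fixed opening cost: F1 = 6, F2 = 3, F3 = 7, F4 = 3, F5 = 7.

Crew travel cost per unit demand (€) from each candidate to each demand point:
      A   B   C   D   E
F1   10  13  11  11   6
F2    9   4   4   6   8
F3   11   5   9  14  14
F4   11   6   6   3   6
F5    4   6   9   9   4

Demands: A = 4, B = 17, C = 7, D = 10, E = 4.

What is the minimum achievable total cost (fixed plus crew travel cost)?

171

Open {F2, F4, F5}: assign each demand point to its cheapest open site.
  A→F5 4×4=16, B→F2 17×4=68, C→F2 7×4=28, D→F4 10×3=30, E→F5 4×4=16
  crew travel cost 158, fixed 13 → total 171.
Compare {F1, F2, F4, F5}: crew travel cost 158 + fixed 19 = 177.
Compare {F2, F3, F4, F5}: crew travel cost 158 + fixed 20 = 178.
Compare {F1, F2, F3, F4, F5}: crew travel cost 158 + fixed 26 = 184.
All other subsets cost ≥ 177. Minimum total cost: 171.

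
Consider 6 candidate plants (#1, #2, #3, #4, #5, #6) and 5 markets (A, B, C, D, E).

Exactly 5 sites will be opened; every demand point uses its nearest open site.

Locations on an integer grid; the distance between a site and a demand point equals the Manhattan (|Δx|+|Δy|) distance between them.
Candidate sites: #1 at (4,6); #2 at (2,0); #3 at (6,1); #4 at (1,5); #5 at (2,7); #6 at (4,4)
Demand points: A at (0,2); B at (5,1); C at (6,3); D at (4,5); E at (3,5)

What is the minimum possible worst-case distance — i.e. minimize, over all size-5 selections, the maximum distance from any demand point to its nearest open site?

Open {#1, #2, #3, #4, #5}.
  Farthest demand point is A at distance 4 (to #2); all others are ≤ 4.
With {#1, #2, #3, #4, #6} the worst case is 4.
With {#1, #2, #3, #5, #6} the worst case is 4.
No size-5 selection achieves below 4.

4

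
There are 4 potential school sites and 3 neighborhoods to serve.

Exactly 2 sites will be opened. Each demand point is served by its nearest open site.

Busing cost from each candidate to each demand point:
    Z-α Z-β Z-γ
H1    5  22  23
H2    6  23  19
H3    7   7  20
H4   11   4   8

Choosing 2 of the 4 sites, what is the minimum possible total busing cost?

17

Open {H1, H4}.
  Z-α→H1 5, Z-β→H4 4, Z-γ→H4 8  ⇒ total 17.
Compare {H2, H4}: total 18.
Compare {H3, H4}: total 19.
No size-2 selection does better; minimum is 17.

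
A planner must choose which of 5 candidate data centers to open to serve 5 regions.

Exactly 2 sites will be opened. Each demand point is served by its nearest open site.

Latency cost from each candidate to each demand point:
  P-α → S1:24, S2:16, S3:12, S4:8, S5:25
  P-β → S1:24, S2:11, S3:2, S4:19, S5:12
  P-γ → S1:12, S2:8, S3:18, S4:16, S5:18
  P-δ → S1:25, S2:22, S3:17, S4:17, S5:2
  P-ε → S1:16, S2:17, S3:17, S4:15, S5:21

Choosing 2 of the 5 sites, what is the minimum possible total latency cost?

50

Open {P-β, P-γ}.
  S1→P-γ 12, S2→P-γ 8, S3→P-β 2, S4→P-γ 16, S5→P-β 12  ⇒ total 50.
Compare {P-γ, P-δ}: total 55.
Compare {P-β, P-δ}: total 56.
No size-2 selection does better; minimum is 50.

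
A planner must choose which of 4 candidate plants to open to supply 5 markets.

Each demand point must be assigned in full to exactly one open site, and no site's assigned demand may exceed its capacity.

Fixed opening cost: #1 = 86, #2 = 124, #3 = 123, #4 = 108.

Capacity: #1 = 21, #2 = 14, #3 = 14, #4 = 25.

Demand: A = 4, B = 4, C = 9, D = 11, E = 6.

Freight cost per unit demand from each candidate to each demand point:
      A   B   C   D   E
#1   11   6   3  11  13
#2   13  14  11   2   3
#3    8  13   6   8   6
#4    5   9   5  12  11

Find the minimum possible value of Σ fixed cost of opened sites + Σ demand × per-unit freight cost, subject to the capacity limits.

421

Open {#2, #4}; cheapest assignment that respects the capacities:
  #2 (cap 14, load 11): D — cost 11×2 = 22
  #4 (cap 25, load 23): A, B, C, E — cost 4×5 + 4×9 + 9×5 + 6×11 = 167
  Shipping 189, fixed 232 → total 421.
  Any other capacity-feasible assignment to {#2, #4} ships for at least 189.
Compare {#1, #4}: its best feasible assignment gives total 463.
Compare {#1, #2, #3}: its best feasible assignment gives total 474.
Every other set of open sites that can feasibly serve all demand totals ≥ 463 even under its best assignment. Minimum: 421.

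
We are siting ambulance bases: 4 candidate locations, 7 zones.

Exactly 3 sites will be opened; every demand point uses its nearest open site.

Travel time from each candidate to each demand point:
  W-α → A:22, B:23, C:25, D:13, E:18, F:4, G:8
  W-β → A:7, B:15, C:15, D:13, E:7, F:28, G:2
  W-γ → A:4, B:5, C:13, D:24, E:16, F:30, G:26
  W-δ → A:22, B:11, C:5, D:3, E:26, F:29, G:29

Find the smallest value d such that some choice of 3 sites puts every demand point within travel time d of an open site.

11

Open {W-α, W-β, W-δ}.
  Farthest demand point is B at travel time 11 (to W-δ); all others are ≤ 11.
With {W-α, W-β, W-γ} the worst case is 13.
With {W-α, W-γ, W-δ} the worst case is 16.
No size-3 selection achieves below 11.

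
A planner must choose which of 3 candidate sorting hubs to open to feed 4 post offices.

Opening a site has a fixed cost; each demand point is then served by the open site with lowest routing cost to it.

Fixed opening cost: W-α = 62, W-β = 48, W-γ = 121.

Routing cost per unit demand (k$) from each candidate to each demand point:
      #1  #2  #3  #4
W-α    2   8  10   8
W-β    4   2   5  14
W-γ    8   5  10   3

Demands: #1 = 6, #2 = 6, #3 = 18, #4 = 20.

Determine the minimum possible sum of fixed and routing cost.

355

Open {W-β, W-γ}: assign each demand point to its cheapest open site.
  #1→W-β 6×4=24, #2→W-β 6×2=12, #3→W-β 18×5=90, #4→W-γ 20×3=60
  routing cost 186, fixed 169 → total 355.
Compare {W-α, W-β}: routing cost 274 + fixed 110 = 384.
Compare {W-α, W-β, W-γ}: routing cost 174 + fixed 231 = 405.
Compare {W-γ}: routing cost 318 + fixed 121 = 439.
All other subsets cost ≥ 384. Minimum total cost: 355.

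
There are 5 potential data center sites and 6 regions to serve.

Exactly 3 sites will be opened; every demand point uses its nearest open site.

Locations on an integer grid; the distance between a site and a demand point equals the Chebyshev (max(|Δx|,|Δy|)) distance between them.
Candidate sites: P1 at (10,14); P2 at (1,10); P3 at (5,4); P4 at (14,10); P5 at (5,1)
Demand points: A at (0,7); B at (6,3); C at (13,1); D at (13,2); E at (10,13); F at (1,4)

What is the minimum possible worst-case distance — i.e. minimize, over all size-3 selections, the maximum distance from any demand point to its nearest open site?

8

Open {P1, P2, P3}.
  Farthest demand point is C at distance 8 (to P3); all others are ≤ 8.
With {P1, P2, P5} the worst case is 8.
With {P1, P3, P4} the worst case is 8.
No size-3 selection achieves below 8.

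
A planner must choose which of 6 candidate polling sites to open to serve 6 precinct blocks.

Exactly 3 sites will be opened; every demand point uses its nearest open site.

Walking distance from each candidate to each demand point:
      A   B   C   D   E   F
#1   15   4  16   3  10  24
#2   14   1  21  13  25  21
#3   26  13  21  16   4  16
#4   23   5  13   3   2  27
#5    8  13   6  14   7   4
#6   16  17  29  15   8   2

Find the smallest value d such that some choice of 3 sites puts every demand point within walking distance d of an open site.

8

Open {#1, #2, #5}.
  Farthest demand point is A at walking distance 8 (to #5); all others are ≤ 8.
With {#1, #3, #5} the worst case is 8.
With {#1, #4, #5} the worst case is 8.
No size-3 selection achieves below 8.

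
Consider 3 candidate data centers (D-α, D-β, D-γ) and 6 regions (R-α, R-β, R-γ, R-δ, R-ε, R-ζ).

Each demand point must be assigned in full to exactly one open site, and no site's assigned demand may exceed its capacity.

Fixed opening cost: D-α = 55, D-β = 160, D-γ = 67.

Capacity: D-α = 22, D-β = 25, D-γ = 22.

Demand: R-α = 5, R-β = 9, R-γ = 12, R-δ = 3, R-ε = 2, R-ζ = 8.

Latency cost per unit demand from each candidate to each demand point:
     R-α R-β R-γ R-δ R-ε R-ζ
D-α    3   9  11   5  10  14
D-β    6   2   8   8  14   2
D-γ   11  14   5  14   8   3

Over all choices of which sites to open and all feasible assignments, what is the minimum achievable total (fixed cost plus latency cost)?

333

Open {D-α, D-γ}; cheapest assignment that respects the capacities:
  D-α (cap 22, load 17): R-α, R-β, R-δ — cost 5×3 + 9×9 + 3×5 = 111
  D-γ (cap 22, load 22): R-γ, R-ε, R-ζ — cost 12×5 + 2×8 + 8×3 = 100
  Shipping 211, fixed 122 → total 333.
  Any other capacity-feasible assignment to {D-α, D-γ} ships for at least 211.
Compare {D-β, D-γ}: its best feasible assignment gives total 391.
Compare {D-α, D-β, D-γ}: its best feasible assignment gives total 422.
Every other set of open sites that can feasibly serve all demand totals ≥ 391 even under its best assignment. Minimum: 333.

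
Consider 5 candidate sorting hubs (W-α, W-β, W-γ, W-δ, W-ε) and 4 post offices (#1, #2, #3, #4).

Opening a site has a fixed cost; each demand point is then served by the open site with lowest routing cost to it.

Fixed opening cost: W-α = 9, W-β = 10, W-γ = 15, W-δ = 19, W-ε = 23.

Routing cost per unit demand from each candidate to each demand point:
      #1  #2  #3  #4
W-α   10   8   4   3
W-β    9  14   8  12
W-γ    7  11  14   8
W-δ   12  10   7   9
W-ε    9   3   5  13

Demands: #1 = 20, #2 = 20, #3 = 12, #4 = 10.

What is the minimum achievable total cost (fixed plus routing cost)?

325

Open {W-α, W-γ, W-ε}: assign each demand point to its cheapest open site.
  #1→W-γ 20×7=140, #2→W-ε 20×3=60, #3→W-α 12×4=48, #4→W-α 10×3=30
  routing cost 278, fixed 47 → total 325.
Compare {W-α, W-β, W-γ, W-ε}: routing cost 278 + fixed 57 = 335.
Compare {W-α, W-γ, W-δ, W-ε}: routing cost 278 + fixed 66 = 344.
Compare {W-α, W-ε}: routing cost 318 + fixed 32 = 350.
All other subsets cost ≥ 335. Minimum total cost: 325.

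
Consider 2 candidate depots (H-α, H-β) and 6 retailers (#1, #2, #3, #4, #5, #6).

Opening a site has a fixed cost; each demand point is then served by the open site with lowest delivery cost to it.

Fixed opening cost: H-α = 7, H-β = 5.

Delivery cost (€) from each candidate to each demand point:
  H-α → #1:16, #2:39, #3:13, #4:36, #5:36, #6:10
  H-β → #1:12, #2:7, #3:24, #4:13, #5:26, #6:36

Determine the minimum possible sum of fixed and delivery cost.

Open {H-α, H-β}: assign each demand point to its cheapest open site.
  #1→H-β 12, #2→H-β 7, #3→H-α 13, #4→H-β 13, #5→H-β 26, #6→H-α 10
  delivery cost 81, fixed 12 → total 93.
Compare {H-β}: delivery cost 118 + fixed 5 = 123.
Compare {H-α}: delivery cost 150 + fixed 7 = 157.

93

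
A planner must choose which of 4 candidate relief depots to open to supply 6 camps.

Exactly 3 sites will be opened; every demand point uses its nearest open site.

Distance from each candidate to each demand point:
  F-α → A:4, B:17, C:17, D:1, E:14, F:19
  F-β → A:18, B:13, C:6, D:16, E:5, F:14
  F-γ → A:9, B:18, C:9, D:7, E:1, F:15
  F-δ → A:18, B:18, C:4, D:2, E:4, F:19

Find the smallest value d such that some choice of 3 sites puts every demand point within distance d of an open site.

14

Open {F-α, F-β, F-γ}.
  Farthest demand point is F at distance 14 (to F-β); all others are ≤ 14.
With {F-α, F-β, F-δ} the worst case is 14.
With {F-β, F-γ, F-δ} the worst case is 14.
No size-3 selection achieves below 14.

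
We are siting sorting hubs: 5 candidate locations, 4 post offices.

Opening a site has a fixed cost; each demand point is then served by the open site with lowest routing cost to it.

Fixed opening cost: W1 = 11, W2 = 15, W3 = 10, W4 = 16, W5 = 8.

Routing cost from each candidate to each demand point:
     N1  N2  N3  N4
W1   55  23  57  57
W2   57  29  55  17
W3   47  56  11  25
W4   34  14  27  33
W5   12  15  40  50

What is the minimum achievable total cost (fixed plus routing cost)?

Open {W3, W5}: assign each demand point to its cheapest open site.
  N1→W5 12, N2→W5 15, N3→W3 11, N4→W3 25
  routing cost 63, fixed 18 → total 81.
Compare {W2, W3, W5}: routing cost 55 + fixed 33 = 88.
Compare {W1, W3, W5}: routing cost 63 + fixed 29 = 92.
Compare {W3, W4, W5}: routing cost 62 + fixed 34 = 96.
All other subsets cost ≥ 88. Minimum total cost: 81.

81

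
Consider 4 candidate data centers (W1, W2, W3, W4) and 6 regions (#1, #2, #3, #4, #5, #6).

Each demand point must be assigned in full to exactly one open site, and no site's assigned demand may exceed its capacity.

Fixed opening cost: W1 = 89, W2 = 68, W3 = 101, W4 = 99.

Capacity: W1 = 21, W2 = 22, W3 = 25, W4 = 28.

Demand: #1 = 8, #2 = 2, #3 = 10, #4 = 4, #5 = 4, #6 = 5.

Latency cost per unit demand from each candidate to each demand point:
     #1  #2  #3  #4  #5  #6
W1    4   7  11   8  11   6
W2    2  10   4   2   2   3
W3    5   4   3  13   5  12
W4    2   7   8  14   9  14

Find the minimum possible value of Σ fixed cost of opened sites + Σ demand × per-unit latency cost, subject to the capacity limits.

Open {W2, W3}; cheapest assignment that respects the capacities:
  W2 (cap 22, load 21): #1, #4, #5, #6 — cost 8×2 + 4×2 + 4×2 + 5×3 = 47
  W3 (cap 25, load 12): #2, #3 — cost 2×4 + 10×3 = 38
  Shipping 85, fixed 169 → total 254.
  Any other capacity-feasible assignment to {W2, W3} ships for at least 85.
Compare {W1, W2}: its best feasible assignment gives total 289.
Compare {W2, W4}: its best feasible assignment gives total 296.
Every other set of open sites that can feasibly serve all demand totals ≥ 289 even under its best assignment. Minimum: 254.

254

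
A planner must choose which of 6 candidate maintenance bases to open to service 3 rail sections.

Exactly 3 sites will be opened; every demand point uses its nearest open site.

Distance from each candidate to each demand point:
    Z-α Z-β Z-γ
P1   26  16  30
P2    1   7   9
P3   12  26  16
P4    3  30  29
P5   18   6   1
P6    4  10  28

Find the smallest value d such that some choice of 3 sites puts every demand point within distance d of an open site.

Open {P1, P2, P5}.
  Farthest demand point is Z-β at distance 6 (to P5); all others are ≤ 6.
With {P1, P4, P5} the worst case is 6.
With {P1, P5, P6} the worst case is 6.
No size-3 selection achieves below 6.

6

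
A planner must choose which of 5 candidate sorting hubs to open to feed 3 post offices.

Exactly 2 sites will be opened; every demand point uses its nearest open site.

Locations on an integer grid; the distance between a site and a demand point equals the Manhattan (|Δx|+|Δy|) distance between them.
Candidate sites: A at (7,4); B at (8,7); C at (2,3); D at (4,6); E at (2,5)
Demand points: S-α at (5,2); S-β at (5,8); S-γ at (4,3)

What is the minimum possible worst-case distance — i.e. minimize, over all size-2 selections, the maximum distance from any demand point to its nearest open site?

4

Open {A, B}.
  Farthest demand point is S-α at distance 4 (to A); all others are ≤ 4.
With {A, D} the worst case is 4.
With {B, C} the worst case is 4.
No size-2 selection achieves below 4.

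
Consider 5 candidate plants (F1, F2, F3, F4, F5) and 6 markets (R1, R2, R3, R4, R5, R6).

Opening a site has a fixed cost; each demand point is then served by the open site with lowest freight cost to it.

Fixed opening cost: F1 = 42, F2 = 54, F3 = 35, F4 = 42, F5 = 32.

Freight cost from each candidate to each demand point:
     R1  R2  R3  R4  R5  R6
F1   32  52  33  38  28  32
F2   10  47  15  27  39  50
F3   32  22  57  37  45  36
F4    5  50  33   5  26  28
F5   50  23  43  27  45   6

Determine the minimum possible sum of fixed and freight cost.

172

Open {F4, F5}: assign each demand point to its cheapest open site.
  R1→F4 5, R2→F5 23, R3→F4 33, R4→F4 5, R5→F4 26, R6→F5 6
  freight cost 98, fixed 74 → total 172.
Compare {F4}: freight cost 147 + fixed 42 = 189.
Compare {F3, F4}: freight cost 119 + fixed 77 = 196.
Compare {F2, F5}: freight cost 120 + fixed 86 = 206.
All other subsets cost ≥ 189. Minimum total cost: 172.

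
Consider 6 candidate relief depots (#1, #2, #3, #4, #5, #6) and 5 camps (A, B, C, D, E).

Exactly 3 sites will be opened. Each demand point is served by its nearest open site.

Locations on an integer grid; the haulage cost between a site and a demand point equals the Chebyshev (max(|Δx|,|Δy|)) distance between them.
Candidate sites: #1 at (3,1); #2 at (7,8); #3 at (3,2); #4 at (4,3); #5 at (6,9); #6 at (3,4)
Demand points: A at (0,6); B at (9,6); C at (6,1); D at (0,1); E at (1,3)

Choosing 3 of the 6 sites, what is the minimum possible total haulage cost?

Open {#2, #4, #6}.
  A→#6 3, B→#2 2, C→#4 2, D→#6 3, E→#6 2  ⇒ total 12.
Compare {#1, #2, #4}: total 13.
Compare {#1, #2, #6}: total 13.
No size-3 selection does better; minimum is 12.

12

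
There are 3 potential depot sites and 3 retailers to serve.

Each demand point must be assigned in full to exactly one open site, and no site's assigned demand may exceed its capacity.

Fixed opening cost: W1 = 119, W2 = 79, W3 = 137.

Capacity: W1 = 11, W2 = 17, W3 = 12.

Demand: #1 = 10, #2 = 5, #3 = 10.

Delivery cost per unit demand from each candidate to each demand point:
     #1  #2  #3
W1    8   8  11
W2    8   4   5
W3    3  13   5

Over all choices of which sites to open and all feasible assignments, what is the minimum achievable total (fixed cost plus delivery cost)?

Open {W2, W3}; cheapest assignment that respects the capacities:
  W2 (cap 17, load 15): #2, #3 — cost 5×4 + 10×5 = 70
  W3 (cap 12, load 10): #1 — cost 10×3 = 30
  Shipping 100, fixed 216 → total 316.
  Any other capacity-feasible assignment to {W2, W3} ships for at least 100.
Compare {W1, W2}: its best feasible assignment gives total 348.
Compare {W1, W2, W3}: its best feasible assignment gives total 435.
Every other set of open sites that can feasibly serve all demand totals ≥ 348 even under its best assignment. Minimum: 316.

316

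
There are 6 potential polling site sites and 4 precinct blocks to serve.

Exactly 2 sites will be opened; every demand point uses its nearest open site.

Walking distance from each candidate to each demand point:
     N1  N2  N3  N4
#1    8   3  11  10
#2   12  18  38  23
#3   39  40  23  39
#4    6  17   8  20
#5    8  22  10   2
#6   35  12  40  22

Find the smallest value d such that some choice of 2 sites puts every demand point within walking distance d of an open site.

Open {#1, #4}.
  Farthest demand point is N4 at walking distance 10 (to #1); all others are ≤ 10.
With {#1, #5} the worst case is 10.
With {#1, #2} the worst case is 11.
No size-2 selection achieves below 10.

10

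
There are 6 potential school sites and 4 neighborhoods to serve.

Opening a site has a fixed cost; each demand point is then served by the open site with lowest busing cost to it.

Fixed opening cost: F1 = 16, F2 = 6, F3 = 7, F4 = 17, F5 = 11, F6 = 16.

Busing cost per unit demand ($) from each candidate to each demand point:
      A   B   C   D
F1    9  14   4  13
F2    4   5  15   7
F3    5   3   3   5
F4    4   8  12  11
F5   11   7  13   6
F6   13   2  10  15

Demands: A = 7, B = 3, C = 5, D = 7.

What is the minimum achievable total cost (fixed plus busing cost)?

100

Open {F2, F3}: assign each demand point to its cheapest open site.
  A→F2 7×4=28, B→F3 3×3=9, C→F3 5×3=15, D→F3 7×5=35
  busing cost 87, fixed 13 → total 100.
Compare {F3}: busing cost 94 + fixed 7 = 101.
Compare {F3, F4}: busing cost 87 + fixed 24 = 111.
Compare {F2, F3, F5}: busing cost 87 + fixed 24 = 111.
All other subsets cost ≥ 101. Minimum total cost: 100.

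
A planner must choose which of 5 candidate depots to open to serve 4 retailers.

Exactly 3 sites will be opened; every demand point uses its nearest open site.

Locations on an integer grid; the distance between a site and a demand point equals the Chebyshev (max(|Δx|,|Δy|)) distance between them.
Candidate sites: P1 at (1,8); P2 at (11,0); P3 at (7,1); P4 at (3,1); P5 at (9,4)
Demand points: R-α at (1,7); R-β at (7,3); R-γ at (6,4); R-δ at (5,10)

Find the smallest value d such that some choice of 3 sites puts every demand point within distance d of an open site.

Open {P1, P2, P3}.
  Farthest demand point is R-δ at distance 4 (to P1); all others are ≤ 4.
With {P1, P2, P4} the worst case is 4.
With {P1, P2, P5} the worst case is 4.
No size-3 selection achieves below 4.

4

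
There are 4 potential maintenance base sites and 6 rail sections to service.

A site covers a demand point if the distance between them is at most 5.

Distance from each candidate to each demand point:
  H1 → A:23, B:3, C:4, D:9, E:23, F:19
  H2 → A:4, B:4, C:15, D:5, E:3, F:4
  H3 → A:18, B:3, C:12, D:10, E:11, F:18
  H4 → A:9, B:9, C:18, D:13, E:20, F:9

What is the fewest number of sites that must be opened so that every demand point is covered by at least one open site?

Coverage sets (demand points within 5 of each site):
  H1: {B, C}
  H2: {A, B, D, E, F}
  H3: {B}
  H4: {}
No single site covers all 6 demand points.
But {H1, H2} covers everything, so the minimum is 2.

2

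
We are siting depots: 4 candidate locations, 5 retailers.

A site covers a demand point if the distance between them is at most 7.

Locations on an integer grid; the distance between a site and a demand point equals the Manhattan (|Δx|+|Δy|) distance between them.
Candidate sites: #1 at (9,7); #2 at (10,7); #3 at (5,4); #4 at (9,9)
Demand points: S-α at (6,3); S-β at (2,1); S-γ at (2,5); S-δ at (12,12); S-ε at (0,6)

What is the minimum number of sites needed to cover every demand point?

2

Coverage sets (demand points within 7 of each site):
  #1: {S-α}
  #2: {S-δ}
  #3: {S-α, S-β, S-γ, S-ε}
  #4: {S-δ}
No single site covers all 5 demand points.
But {#2, #3} covers everything, so the minimum is 2.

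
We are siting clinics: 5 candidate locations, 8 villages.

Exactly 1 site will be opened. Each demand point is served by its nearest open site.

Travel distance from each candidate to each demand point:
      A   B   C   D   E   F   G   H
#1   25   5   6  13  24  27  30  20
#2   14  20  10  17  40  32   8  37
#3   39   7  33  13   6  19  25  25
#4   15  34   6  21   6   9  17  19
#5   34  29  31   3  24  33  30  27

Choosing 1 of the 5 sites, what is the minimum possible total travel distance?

Open {#4}.
  A→#4 15, B→#4 34, C→#4 6, D→#4 21, E→#4 6, F→#4 9, G→#4 17, H→#4 19  ⇒ total 127.
Compare {#1}: total 150.
Compare {#3}: total 167.
No size-1 selection does better; minimum is 127.

127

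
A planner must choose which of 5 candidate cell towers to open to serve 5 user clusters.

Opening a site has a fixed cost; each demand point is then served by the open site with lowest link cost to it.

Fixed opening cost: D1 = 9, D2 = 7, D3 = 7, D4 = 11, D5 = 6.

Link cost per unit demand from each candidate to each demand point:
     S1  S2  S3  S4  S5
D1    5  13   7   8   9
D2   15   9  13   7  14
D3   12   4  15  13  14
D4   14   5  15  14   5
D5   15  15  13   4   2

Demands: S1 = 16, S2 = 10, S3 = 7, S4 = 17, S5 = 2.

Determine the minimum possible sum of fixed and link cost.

Open {D1, D3, D5}: assign each demand point to its cheapest open site.
  S1→D1 16×5=80, S2→D3 10×4=40, S3→D1 7×7=49, S4→D5 17×4=68, S5→D5 2×2=4
  link cost 241, fixed 22 → total 263.
Compare {D1, D2, D3, D5}: link cost 241 + fixed 29 = 270.
Compare {D1, D3, D4, D5}: link cost 241 + fixed 33 = 274.
Compare {D1, D4, D5}: link cost 251 + fixed 26 = 277.
All other subsets cost ≥ 270. Minimum total cost: 263.

263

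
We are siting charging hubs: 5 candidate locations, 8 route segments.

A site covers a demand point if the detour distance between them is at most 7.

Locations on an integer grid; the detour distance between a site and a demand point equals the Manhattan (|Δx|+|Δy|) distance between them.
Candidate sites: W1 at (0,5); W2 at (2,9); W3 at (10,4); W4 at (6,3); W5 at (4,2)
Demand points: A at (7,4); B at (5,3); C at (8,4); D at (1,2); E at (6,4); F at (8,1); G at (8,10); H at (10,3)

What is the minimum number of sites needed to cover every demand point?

Coverage sets (demand points within 7 of each site):
  W1: {B, D, E}
  W2: {G}
  W3: {A, B, C, E, F, H}
  W4: {A, B, C, D, E, F, H}
  W5: {A, B, C, D, E, F, H}
No single site covers all 8 demand points.
But {W2, W4} covers everything, so the minimum is 2.

2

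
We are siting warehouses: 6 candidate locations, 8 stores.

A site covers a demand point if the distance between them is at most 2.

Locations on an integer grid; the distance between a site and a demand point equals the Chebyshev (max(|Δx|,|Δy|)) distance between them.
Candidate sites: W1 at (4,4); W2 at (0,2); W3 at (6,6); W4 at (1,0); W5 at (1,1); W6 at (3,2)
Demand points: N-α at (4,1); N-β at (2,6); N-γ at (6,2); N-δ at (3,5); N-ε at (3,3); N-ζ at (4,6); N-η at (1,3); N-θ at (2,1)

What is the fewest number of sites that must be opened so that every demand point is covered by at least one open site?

2

Coverage sets (demand points within 2 of each site):
  W1: {N-β, N-γ, N-δ, N-ε, N-ζ}
  W2: {N-η, N-θ}
  W3: {N-ζ}
  W4: {N-θ}
  W5: {N-ε, N-η, N-θ}
  W6: {N-α, N-ε, N-η, N-θ}
No single site covers all 8 demand points.
But {W1, W6} covers everything, so the minimum is 2.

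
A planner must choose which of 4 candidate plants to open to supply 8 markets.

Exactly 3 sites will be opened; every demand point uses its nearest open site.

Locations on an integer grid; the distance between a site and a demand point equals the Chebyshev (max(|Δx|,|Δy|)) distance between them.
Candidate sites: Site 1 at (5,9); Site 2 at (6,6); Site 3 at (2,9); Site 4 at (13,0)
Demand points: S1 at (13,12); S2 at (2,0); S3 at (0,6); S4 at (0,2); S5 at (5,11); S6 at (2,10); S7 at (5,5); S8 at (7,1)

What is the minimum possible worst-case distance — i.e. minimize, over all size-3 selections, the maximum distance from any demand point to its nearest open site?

Open {Site 1, Site 2, Site 3}.
  Farthest demand point is S1 at distance 7 (to Site 2); all others are ≤ 7.
With {Site 1, Site 2, Site 4} the worst case is 7.
With {Site 2, Site 3, Site 4} the worst case is 7.
No size-3 selection achieves below 7.

7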